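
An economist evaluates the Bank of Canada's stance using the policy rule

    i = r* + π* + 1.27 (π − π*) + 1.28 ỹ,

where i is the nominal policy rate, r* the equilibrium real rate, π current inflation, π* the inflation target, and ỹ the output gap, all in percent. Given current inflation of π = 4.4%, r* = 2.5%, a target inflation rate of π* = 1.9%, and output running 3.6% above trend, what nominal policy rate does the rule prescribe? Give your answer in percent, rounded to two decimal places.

12.18%

Output 3.6% above potential → ỹ = 3.6.
i = 2.5 + 1.9 + 1.27 × (4.4 − 1.9) + 1.28 × 3.6
   = 2.5 + 1.9 + 3.175 + 4.608 = 12.18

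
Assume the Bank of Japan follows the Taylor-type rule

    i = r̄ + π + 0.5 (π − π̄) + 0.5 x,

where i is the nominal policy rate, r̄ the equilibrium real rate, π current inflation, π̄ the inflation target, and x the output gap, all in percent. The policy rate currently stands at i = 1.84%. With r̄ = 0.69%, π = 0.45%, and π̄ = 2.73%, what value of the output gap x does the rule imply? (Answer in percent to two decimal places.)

0.5 x = 1.84 − 0.69 − 0.45 − 0.5 × (0.45 − 2.73) = 1.84
x = 1.84 / 0.5 = 3.68

3.68%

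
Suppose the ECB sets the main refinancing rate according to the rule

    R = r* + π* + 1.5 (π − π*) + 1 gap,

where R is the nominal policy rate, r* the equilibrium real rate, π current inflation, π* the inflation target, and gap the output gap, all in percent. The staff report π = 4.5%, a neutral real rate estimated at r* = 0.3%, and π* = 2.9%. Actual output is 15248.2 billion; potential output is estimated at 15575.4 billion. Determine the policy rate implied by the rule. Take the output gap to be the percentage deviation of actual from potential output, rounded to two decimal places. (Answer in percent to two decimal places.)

3.50%

Output gap = 100 × (15248.2 − 15575.4) / 15575.4 = -2.10%.
R = 0.30 + 2.90 + 1.5 × (4.50 − 2.90) + 1 × (-2.10)
   = 0.30 + 2.9 + 2.4 − 2.1 = 3.50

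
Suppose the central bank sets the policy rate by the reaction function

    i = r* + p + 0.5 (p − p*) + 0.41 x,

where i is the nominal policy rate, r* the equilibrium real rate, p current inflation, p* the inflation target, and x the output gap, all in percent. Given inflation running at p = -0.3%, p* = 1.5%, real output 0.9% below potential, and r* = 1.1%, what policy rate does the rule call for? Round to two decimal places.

-0.47%

Output 0.9% below potential → x = -0.9.
i = 1.1 + (-0.3) + 0.5 × (-0.3 − 1.5) + 0.41 × (-0.9)
   = 1.1 − 0.3 − 0.9 − 0.369 = -0.47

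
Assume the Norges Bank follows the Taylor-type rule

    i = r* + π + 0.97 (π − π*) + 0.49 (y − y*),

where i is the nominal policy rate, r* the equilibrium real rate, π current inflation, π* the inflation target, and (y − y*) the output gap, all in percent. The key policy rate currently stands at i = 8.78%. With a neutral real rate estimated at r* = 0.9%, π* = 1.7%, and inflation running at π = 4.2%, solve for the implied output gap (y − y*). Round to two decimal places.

2.56%

0.49 (y − y*) = 8.78 − 0.9 − 4.2 − 0.97 × (4.2 − 1.7) = 1.255
(y − y*) = 1.255 / 0.49 = 2.56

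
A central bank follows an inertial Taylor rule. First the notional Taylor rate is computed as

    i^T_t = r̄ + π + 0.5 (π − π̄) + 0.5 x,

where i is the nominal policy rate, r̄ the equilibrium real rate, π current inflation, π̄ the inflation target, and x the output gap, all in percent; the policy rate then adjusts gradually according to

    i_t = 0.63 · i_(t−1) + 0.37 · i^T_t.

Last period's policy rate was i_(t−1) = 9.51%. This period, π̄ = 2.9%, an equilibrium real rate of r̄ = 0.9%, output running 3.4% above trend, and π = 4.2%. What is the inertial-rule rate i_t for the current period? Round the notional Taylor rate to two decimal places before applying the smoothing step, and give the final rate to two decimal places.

8.75%

Output 3.4% above potential → x = 3.4.
i^T_t = 0.9 + 4.2 + 0.5 × (4.2 − 2.9) + 0.5 × 3.4
   = 0.9 + 4.2 + 0.65 + 1.7 = 7.45
i_t = 0.63 × 9.51 + 0.37 × 7.45 = 5.9913 + 2.7565 = 8.75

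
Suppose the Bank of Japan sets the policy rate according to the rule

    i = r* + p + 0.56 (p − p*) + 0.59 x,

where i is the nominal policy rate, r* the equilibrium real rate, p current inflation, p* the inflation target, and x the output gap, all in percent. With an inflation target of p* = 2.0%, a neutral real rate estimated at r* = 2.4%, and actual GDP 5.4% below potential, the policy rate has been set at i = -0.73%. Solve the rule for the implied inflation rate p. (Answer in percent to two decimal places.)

0.75%

Output 5.4% below potential → x = -5.4.
Collecting p: i = r* + (1 + 0.56) p − 0.56 p* + 0.59 x
1.56 p = -0.73 − 2.4 + 0.56 × 2.0 − 0.59 × (-5.4) = 1.176
p = 1.176 / 1.56 = 0.75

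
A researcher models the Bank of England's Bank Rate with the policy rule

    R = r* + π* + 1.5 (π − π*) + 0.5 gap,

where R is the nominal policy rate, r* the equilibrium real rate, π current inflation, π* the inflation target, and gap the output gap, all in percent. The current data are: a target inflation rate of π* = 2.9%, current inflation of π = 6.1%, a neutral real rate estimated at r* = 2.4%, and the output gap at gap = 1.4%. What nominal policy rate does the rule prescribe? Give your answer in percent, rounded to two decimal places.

10.80%

R = 2.4 + 2.9 + 1.5 × (6.1 − 2.9) + 0.5 × 1.4
   = 2.4 + 2.9 + 4.8 + 0.7 = 10.80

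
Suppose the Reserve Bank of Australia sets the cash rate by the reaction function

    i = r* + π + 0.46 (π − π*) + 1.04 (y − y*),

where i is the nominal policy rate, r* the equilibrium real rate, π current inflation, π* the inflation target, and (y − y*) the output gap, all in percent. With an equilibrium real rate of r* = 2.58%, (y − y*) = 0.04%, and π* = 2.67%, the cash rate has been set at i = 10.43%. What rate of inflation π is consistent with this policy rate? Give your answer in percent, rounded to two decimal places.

6.19%

Collecting π: i = r* + (1 + 0.46) π − 0.46 π* + 1.04 (y − y*)
1.46 π = 10.43 − 2.58 + 0.46 × 2.67 − 1.04 × 0.04 = 9.0366
π = 9.0366 / 1.46 = 6.19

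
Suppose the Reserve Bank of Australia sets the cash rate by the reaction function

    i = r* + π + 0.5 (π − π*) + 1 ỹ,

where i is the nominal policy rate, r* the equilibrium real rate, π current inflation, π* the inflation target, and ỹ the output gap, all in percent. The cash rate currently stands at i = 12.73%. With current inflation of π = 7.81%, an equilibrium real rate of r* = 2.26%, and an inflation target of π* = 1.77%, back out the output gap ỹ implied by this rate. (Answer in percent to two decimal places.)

-0.36%

1 ỹ = 12.73 − 2.26 − 7.81 − 0.5 × (7.81 − 1.77) = -0.36
ỹ = -0.36 / 1 = -0.36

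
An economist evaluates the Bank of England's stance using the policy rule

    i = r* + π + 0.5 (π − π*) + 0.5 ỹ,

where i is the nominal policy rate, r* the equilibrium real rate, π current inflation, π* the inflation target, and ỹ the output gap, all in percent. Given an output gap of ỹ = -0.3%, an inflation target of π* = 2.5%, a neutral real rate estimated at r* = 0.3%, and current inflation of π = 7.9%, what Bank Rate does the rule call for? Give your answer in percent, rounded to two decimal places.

10.75%

i = 0.3 + 7.9 + 0.5 × (7.9 − 2.5) + 0.5 × (-0.3)
   = 0.3 + 7.9 + 2.7 − 0.15 = 10.75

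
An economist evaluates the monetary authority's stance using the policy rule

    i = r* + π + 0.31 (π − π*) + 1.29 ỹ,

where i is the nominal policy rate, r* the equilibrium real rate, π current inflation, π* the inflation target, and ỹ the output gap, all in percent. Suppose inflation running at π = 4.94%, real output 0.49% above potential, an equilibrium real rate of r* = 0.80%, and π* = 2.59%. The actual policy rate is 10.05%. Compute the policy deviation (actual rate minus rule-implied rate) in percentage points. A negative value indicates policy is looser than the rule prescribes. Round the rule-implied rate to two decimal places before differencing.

2.95 pp

Output 0.49% above potential → ỹ = 0.49.
i = 0.80 + 4.94 + 0.31 × (4.94 − 2.59) + 1.29 × 0.49
   = 0.80 + 4.94 + 0.7285 + 0.6321 = 7.10
Deviation = 10.05 − 7.10 = 2.95 pp.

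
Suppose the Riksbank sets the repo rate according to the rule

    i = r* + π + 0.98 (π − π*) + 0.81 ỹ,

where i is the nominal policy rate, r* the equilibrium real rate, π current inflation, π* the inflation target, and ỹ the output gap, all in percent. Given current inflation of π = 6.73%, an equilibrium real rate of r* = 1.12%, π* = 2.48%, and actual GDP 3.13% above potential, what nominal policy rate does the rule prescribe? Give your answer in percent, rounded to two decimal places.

14.55%

Output 3.13% above potential → ỹ = 3.13.
i = 1.12 + 6.73 + 0.98 × (6.73 − 2.48) + 0.81 × 3.13
   = 1.12 + 6.73 + 4.165 + 2.5353 = 14.55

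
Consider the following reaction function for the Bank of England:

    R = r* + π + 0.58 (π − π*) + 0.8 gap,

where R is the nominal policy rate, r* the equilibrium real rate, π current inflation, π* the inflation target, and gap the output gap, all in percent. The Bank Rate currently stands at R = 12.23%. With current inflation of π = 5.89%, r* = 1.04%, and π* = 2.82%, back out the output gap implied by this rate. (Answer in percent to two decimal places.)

0.8 gap = 12.23 − 1.04 − 5.89 − 0.58 × (5.89 − 2.82) = 3.5194
gap = 3.5194 / 0.8 = 4.40

4.40%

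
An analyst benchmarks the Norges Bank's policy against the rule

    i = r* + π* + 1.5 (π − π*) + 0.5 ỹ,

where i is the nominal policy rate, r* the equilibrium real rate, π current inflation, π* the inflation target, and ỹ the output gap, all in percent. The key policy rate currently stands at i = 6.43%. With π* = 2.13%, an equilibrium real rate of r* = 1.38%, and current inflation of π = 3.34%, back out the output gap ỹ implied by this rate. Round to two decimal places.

0.5 ỹ = 6.43 − 1.38 − 2.13 − 1.5 × (3.34 − 2.13) = 1.105
ỹ = 1.105 / 0.5 = 2.21

2.21%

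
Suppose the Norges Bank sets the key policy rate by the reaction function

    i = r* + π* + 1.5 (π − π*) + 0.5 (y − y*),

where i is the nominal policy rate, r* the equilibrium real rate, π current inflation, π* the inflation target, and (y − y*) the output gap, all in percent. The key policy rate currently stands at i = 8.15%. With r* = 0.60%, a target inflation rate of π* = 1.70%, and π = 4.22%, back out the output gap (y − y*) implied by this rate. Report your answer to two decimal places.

0.5 (y − y*) = 8.15 − 0.60 − 1.70 − 1.5 × (4.22 − 1.70) = 2.07
(y − y*) = 2.07 / 0.5 = 4.14

4.14%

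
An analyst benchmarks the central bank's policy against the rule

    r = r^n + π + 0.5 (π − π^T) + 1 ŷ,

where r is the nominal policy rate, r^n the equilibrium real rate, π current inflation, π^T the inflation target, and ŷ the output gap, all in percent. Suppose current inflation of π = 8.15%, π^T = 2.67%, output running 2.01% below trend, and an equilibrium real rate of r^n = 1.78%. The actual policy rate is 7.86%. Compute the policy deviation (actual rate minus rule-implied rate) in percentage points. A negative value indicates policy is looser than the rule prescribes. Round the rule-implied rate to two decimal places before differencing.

Output 2.01% below potential → ŷ = -2.01.
r = 1.78 + 8.15 + 0.5 × (8.15 − 2.67) + 1 × (-2.01)
   = 1.78 + 8.15 + 2.74 − 2.01 = 10.66
Deviation = 7.86 − 10.66 = -2.80 pp.

-2.80 pp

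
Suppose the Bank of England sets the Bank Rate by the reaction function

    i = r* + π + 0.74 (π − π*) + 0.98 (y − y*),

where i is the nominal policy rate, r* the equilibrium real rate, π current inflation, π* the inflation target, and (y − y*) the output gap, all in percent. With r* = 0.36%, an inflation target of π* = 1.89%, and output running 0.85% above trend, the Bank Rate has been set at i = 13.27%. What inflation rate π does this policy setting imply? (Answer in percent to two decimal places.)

7.74%

Output 0.85% above potential → (y − y*) = 0.85.
Collecting π: i = r* + (1 + 0.74) π − 0.74 π* + 0.98 (y − y*)
1.74 π = 13.27 − 0.36 + 0.74 × 1.89 − 0.98 × 0.85 = 13.4756
π = 13.4756 / 1.74 = 7.74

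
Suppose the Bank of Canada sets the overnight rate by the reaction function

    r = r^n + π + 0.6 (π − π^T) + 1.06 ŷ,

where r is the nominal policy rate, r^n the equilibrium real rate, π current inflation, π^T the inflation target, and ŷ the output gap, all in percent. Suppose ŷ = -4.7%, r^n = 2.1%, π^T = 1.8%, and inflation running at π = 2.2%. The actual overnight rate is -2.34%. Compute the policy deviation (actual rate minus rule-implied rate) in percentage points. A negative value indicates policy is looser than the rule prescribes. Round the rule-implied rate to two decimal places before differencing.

-1.90 pp

r = 2.1 + 2.2 + 0.6 × (2.2 − 1.8) + 1.06 × (-4.7)
   = 2.1 + 2.2 + 0.24 − 4.982 = -0.44
Deviation = -2.34 − (-0.44) = -1.90 pp.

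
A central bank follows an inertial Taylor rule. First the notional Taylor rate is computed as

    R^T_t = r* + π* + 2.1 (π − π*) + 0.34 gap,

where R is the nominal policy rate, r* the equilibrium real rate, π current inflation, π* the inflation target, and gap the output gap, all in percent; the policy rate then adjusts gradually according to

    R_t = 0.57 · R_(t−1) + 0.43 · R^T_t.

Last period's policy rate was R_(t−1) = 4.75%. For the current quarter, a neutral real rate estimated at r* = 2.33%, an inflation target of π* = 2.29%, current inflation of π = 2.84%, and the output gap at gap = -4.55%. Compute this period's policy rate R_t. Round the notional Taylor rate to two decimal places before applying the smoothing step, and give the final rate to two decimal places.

R^T_t = 2.33 + 2.29 + 2.1 × (2.84 − 2.29) + 0.34 × (-4.55)
   = 2.33 + 2.29 + 1.155 − 1.547 = 4.23
R_t = 0.57 × 4.75 + 0.43 × 4.23 = 2.7075 + 1.8189 = 4.53

4.53%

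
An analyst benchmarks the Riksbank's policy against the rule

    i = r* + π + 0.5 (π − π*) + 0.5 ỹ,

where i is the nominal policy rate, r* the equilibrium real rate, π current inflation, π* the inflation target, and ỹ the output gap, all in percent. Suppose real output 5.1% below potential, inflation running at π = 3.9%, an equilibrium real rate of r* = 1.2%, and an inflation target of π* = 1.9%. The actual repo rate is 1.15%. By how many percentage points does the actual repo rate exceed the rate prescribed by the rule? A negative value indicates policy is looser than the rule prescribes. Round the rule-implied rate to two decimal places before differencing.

-2.40 pp

Output 5.1% below potential → ỹ = -5.1.
i = 1.2 + 3.9 + 0.5 × (3.9 − 1.9) + 0.5 × (-5.1)
   = 1.2 + 3.9 + 1 − 2.55 = 3.55
Deviation = 1.15 − 3.55 = -2.40 pp.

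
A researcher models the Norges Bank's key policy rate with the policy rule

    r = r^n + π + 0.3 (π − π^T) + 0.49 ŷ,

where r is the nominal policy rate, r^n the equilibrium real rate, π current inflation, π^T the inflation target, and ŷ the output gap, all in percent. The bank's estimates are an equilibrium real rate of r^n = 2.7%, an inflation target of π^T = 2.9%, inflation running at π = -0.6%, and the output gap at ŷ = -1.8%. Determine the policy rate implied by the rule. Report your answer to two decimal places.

r = 2.7 + (-0.6) + 0.3 × (-0.6 − 2.9) + 0.49 × (-1.8)
   = 2.7 − 0.6 − 1.05 − 0.882 = 0.17

0.17%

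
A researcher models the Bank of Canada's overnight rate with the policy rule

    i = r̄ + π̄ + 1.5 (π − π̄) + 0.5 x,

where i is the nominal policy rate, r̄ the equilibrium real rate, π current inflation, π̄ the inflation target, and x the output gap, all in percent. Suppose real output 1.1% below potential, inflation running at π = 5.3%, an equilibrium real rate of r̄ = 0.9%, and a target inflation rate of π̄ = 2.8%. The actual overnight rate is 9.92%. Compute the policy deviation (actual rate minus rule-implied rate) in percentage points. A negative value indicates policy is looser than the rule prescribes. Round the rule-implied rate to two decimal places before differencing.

3.02 pp

Output 1.1% below potential → x = -1.1.
i = 0.9 + 2.8 + 1.5 × (5.3 − 2.8) + 0.5 × (-1.1)
   = 0.9 + 2.8 + 3.75 − 0.55 = 6.90
Deviation = 9.92 − 6.90 = 3.02 pp.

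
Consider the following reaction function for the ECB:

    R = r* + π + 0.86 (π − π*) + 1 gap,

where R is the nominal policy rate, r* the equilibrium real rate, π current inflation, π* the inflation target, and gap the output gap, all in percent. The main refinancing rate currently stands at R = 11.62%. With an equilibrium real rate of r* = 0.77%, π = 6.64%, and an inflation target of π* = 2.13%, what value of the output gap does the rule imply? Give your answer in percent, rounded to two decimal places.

1 gap = 11.62 − 0.77 − 6.64 − 0.86 × (6.64 − 2.13) = 0.3314
gap = 0.3314 / 1 = 0.33

0.33%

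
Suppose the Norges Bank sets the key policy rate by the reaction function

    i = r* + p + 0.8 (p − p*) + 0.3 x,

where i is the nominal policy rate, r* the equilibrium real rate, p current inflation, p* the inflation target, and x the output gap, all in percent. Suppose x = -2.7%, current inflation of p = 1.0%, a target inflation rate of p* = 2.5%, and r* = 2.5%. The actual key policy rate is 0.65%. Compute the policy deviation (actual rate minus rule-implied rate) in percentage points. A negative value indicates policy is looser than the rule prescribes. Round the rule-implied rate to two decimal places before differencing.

-0.84 pp

i = 2.5 + 1.0 + 0.8 × (1.0 − 2.5) + 0.3 × (-2.7)
   = 2.5 + 1 − 1.2 − 0.81 = 1.49
Deviation = 0.65 − 1.49 = -0.84 pp.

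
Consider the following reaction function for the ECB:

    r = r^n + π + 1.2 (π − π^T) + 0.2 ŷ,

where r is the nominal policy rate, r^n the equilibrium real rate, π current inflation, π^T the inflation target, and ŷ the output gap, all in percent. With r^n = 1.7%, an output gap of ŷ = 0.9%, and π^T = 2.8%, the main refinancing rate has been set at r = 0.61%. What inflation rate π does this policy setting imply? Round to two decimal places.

Collecting π: r = r^n + (1 + 1.2) π − 1.2 π^T + 0.2 ŷ
2.2 π = 0.61 − 1.7 + 1.2 × 2.8 − 0.2 × 0.9 = 2.09
π = 2.09 / 2.2 = 0.95

0.95%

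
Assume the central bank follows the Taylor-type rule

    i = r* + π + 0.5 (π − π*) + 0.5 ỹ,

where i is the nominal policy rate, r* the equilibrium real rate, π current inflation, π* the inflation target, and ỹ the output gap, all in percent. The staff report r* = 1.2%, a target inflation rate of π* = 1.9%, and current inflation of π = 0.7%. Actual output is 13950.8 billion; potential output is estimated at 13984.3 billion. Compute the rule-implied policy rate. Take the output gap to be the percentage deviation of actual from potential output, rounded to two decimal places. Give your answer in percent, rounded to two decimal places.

1.18%

Output gap = 100 × (13950.8 − 13984.3) / 13984.3 = -0.24%.
i = 1.20 + 0.70 + 0.5 × (0.70 − 1.90) + 0.5 × (-0.24)
   = 1.20 + 0.7 − 0.6 − 0.12 = 1.18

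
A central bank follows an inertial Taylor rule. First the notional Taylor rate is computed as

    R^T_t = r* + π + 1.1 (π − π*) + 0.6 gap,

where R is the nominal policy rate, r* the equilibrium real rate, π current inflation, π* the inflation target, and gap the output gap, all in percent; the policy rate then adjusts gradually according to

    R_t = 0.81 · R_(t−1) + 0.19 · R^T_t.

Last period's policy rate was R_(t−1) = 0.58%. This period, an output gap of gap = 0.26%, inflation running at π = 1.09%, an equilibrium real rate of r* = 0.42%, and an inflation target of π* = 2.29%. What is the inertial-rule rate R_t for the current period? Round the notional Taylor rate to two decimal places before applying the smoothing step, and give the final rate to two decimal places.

0.54%

R^T_t = 0.42 + 1.09 + 1.1 × (1.09 − 2.29) + 0.6 × 0.26
   = 0.42 + 1.09 − 1.32 + 0.156 = 0.35
R_t = 0.81 × 0.58 + 0.19 × 0.35 = 0.4698 + 0.0665 = 0.54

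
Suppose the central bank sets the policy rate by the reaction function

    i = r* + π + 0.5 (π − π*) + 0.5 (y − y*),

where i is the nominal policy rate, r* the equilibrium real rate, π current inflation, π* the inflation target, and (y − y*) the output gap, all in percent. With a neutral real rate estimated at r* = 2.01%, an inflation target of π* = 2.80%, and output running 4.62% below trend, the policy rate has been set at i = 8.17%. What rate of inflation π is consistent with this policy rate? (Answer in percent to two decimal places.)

Output 4.62% below potential → (y − y*) = -4.62.
Collecting π: i = r* + (1 + 0.5) π − 0.5 π* + 0.5 (y − y*)
1.5 π = 8.17 − 2.01 + 0.5 × 2.80 − 0.5 × (-4.62) = 9.87
π = 9.87 / 1.5 = 6.58

6.58%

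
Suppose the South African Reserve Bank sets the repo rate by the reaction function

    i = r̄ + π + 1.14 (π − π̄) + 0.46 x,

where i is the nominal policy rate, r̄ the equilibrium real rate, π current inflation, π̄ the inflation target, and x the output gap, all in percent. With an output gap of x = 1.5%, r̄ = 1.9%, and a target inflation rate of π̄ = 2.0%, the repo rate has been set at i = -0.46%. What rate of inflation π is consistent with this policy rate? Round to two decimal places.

-0.36%

Collecting π: i = r̄ + (1 + 1.14) π − 1.14 π̄ + 0.46 x
2.14 π = -0.46 − 1.9 + 1.14 × 2.0 − 0.46 × 1.5 = -0.77
π = -0.77 / 2.14 = -0.36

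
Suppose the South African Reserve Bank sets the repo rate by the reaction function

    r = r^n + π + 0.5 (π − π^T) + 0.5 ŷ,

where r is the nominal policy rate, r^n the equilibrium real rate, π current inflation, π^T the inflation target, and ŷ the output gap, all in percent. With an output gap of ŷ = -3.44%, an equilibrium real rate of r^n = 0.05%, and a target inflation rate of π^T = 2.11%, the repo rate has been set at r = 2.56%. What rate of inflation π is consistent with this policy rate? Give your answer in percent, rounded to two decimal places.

3.52%

Collecting π: r = r^n + (1 + 0.5) π − 0.5 π^T + 0.5 ŷ
1.5 π = 2.56 − 0.05 + 0.5 × 2.11 − 0.5 × (-3.44) = 5.285
π = 5.285 / 1.5 = 3.52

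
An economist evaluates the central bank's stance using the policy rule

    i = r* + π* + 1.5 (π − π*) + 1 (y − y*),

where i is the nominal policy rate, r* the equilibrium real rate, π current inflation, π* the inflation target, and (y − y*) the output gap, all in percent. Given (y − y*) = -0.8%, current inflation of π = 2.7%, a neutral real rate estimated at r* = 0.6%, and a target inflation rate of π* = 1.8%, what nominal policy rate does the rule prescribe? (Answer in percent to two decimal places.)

2.95%

i = 0.6 + 1.8 + 1.5 × (2.7 − 1.8) + 1 × (-0.8)
   = 0.6 + 1.8 + 1.35 − 0.8 = 2.95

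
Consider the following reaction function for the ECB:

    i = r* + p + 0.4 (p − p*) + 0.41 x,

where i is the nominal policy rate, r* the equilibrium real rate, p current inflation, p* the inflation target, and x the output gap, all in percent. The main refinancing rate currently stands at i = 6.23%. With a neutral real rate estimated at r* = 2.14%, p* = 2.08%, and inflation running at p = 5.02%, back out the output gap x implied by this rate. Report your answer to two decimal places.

0.41 x = 6.23 − 2.14 − 5.02 − 0.4 × (5.02 − 2.08) = -2.106
x = -2.106 / 0.41 = -5.14

-5.14%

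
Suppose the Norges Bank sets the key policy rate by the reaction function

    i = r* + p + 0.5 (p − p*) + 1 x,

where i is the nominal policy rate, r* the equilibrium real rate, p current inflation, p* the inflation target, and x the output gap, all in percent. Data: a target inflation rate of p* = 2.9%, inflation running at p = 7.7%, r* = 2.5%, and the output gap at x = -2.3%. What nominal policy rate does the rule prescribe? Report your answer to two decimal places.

10.30%

i = 2.5 + 7.7 + 0.5 × (7.7 − 2.9) + 1 × (-2.3)
   = 2.5 + 7.7 + 2.4 − 2.3 = 10.30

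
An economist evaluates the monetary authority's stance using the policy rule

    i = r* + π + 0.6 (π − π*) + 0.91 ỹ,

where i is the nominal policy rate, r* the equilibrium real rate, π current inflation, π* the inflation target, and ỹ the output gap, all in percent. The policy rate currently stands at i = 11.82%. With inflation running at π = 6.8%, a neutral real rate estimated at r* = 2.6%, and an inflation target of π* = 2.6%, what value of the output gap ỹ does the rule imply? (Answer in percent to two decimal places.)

-0.11%

0.91 ỹ = 11.82 − 2.6 − 6.8 − 0.6 × (6.8 − 2.6) = -0.1
ỹ = -0.1 / 0.91 = -0.11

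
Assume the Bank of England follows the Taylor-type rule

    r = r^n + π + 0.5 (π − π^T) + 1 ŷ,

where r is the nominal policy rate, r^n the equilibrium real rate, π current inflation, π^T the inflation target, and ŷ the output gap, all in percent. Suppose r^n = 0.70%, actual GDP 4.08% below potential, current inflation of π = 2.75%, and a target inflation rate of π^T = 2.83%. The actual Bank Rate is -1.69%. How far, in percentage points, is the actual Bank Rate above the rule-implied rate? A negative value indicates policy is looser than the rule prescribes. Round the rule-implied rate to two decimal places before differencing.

Output 4.08% below potential → ŷ = -4.08.
r = 0.70 + 2.75 + 0.5 × (2.75 − 2.83) + 1 × (-4.08)
   = 0.70 + 2.75 − 0.04 − 4.08 = -0.67
Deviation = -1.69 − (-0.67) = -1.02 pp.

-1.02 pp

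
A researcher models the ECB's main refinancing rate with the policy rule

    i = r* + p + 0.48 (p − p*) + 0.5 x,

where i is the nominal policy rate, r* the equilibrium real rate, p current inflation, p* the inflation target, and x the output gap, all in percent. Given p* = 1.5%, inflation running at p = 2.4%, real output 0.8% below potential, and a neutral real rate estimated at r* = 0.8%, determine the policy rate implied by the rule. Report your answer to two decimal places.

Output 0.8% below potential → x = -0.8.
i = 0.8 + 2.4 + 0.48 × (2.4 − 1.5) + 0.5 × (-0.8)
   = 0.8 + 2.4 + 0.432 − 0.4 = 3.23

3.23%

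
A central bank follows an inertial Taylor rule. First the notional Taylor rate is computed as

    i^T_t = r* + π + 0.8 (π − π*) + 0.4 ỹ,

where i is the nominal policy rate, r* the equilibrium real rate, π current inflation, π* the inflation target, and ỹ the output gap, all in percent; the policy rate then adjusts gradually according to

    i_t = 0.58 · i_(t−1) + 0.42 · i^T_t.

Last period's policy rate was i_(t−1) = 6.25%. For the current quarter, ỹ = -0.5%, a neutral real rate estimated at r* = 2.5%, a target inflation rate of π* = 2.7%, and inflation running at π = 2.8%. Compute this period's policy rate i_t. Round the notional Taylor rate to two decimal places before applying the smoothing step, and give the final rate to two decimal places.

5.80%

i^T_t = 2.5 + 2.8 + 0.8 × (2.8 − 2.7) + 0.4 × (-0.5)
   = 2.5 + 2.8 + 0.08 − 0.2 = 5.18
i_t = 0.58 × 6.25 + 0.42 × 5.18 = 3.625 + 2.1756 = 5.80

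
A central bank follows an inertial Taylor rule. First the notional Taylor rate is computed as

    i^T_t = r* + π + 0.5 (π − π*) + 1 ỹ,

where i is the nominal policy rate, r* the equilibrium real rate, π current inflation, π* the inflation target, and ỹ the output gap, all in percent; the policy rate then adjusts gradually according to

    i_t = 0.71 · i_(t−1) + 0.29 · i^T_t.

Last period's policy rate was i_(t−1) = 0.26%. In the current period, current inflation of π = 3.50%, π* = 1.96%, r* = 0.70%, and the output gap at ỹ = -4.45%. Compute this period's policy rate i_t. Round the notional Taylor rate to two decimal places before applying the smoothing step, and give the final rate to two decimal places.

i^T_t = 0.70 + 3.50 + 0.5 × (3.50 − 1.96) + 1 × (-4.45)
   = 0.70 + 3.5 + 0.77 − 4.45 = 0.52
i_t = 0.71 × 0.26 + 0.29 × 0.52 = 0.1846 + 0.1508 = 0.34

0.34%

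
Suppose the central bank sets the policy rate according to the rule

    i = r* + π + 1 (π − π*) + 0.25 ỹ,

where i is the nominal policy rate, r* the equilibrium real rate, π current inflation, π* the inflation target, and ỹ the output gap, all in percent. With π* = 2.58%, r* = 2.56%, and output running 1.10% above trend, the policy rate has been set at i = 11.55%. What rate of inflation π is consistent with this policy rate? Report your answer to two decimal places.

5.65%

Output 1.10% above potential → ỹ = 1.10.
Collecting π: i = r* + (1 + 1) π − 1 π* + 0.25 ỹ
2 π = 11.55 − 2.56 + 1 × 2.58 − 0.25 × 1.10 = 11.295
π = 11.295 / 2 = 5.65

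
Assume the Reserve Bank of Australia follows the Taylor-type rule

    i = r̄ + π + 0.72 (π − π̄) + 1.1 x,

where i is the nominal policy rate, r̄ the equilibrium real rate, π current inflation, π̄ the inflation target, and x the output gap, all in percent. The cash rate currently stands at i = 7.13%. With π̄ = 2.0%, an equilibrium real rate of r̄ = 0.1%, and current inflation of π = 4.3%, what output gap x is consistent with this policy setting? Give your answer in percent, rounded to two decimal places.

0.98%

1.1 x = 7.13 − 0.1 − 4.3 − 0.72 × (4.3 − 2.0) = 1.074
x = 1.074 / 1.1 = 0.98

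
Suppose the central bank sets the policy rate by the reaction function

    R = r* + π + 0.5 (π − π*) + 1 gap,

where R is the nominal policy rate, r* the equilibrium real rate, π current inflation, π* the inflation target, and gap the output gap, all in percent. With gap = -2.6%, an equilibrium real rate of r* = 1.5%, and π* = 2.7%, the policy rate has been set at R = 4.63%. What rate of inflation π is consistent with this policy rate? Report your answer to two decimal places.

Collecting π: R = r* + (1 + 0.5) π − 0.5 π* + 1 gap
1.5 π = 4.63 − 1.5 + 0.5 × 2.7 − 1 × (-2.6) = 7.08
π = 7.08 / 1.5 = 4.72

4.72%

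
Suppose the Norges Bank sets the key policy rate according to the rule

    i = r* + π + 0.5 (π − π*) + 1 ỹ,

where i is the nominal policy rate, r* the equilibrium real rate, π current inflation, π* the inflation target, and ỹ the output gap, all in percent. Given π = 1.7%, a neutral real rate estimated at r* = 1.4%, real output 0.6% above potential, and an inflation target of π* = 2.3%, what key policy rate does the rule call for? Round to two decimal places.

Output 0.6% above potential → ỹ = 0.6.
i = 1.4 + 1.7 + 0.5 × (1.7 − 2.3) + 1 × 0.6
   = 1.4 + 1.7 − 0.3 + 0.6 = 3.40

3.40%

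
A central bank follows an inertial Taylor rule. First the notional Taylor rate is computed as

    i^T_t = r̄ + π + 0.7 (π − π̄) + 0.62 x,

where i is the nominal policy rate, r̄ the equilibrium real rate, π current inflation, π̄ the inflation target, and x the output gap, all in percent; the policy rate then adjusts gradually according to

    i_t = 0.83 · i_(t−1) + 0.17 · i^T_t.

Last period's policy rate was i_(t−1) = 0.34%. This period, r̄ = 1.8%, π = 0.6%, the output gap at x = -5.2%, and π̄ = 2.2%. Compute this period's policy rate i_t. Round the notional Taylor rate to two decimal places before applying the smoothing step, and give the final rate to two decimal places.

-0.05%

i^T_t = 1.8 + 0.6 + 0.7 × (0.6 − 2.2) + 0.62 × (-5.2)
   = 1.8 + 0.6 − 1.12 − 3.224 = -1.94
i_t = 0.83 × 0.34 + 0.17 × (-1.94) = 0.2822 − 0.3298 = -0.05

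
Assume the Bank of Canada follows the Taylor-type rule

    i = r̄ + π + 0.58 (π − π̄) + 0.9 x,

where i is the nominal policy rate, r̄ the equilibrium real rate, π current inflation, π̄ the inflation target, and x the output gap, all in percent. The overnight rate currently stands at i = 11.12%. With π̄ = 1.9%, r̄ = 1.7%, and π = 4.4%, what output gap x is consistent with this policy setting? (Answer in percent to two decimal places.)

0.9 x = 11.12 − 1.7 − 4.4 − 0.58 × (4.4 − 1.9) = 3.57
x = 3.57 / 0.9 = 3.97

3.97%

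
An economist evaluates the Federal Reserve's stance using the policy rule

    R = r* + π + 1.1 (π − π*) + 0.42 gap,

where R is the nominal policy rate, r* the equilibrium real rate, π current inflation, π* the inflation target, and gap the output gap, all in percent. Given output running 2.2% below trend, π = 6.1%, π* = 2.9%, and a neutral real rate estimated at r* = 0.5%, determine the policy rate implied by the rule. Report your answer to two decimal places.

Output 2.2% below potential → gap = -2.2.
R = 0.5 + 6.1 + 1.1 × (6.1 − 2.9) + 0.42 × (-2.2)
   = 0.5 + 6.1 + 3.52 − 0.924 = 9.20

9.20%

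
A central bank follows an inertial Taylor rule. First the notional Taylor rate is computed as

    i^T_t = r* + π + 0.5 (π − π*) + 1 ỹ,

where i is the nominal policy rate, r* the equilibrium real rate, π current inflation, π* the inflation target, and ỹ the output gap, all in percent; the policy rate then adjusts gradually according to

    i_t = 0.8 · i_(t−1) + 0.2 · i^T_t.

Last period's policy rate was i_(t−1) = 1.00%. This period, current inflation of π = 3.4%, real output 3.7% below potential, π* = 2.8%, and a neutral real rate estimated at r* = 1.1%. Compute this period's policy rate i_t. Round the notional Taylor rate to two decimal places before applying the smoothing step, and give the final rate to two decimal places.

1.02%

Output 3.7% below potential → ỹ = -3.7.
i^T_t = 1.1 + 3.4 + 0.5 × (3.4 − 2.8) + 1 × (-3.7)
   = 1.1 + 3.4 + 0.3 − 3.7 = 1.10
i_t = 0.8 × 1.00 + 0.2 × 1.10 = 0.8 + 0.22 = 1.02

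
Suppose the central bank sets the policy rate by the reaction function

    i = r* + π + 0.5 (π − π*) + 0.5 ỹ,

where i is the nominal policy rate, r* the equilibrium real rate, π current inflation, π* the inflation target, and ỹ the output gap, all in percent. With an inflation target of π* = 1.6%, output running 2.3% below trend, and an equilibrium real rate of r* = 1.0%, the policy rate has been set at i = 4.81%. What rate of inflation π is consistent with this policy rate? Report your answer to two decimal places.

Output 2.3% below potential → ỹ = -2.3.
Collecting π: i = r* + (1 + 0.5) π − 0.5 π* + 0.5 ỹ
1.5 π = 4.81 − 1.0 + 0.5 × 1.6 − 0.5 × (-2.3) = 5.76
π = 5.76 / 1.5 = 3.84

3.84%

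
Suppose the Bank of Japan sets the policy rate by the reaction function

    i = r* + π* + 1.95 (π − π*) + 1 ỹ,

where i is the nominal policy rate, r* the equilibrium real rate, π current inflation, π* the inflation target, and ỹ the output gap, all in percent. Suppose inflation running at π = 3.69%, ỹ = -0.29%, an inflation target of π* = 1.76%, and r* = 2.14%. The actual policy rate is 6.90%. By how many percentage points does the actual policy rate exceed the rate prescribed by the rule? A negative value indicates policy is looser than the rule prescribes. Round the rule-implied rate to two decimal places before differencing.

-0.47 pp

i = 2.14 + 1.76 + 1.95 × (3.69 − 1.76) + 1 × (-0.29)
   = 2.14 + 1.76 + 3.7635 − 0.29 = 7.37
Deviation = 6.90 − 7.37 = -0.47 pp.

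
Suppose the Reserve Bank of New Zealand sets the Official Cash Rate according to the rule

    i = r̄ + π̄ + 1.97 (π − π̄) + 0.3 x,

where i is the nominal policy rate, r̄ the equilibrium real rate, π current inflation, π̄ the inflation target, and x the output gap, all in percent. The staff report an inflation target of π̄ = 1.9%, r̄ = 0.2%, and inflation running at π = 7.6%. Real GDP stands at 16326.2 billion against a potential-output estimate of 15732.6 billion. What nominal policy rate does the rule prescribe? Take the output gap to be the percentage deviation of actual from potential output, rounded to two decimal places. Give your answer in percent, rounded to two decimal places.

Output gap = 100 × (16326.2 − 15732.6) / 15732.6 = 3.77%.
i = 0.20 + 1.90 + 1.97 × (7.60 − 1.90) + 0.3 × 3.77
   = 0.20 + 1.9 + 11.229 + 1.131 = 14.46

14.46%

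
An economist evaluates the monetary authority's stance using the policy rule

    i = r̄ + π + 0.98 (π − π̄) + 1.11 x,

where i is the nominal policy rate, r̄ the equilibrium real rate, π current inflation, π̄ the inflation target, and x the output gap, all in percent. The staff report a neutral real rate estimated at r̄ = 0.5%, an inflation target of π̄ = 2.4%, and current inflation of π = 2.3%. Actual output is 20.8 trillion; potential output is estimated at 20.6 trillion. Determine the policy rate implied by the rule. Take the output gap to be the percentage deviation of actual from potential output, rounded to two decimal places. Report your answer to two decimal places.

3.78%

Output gap = 100 × (20.8 − 20.6) / 20.6 = 0.97%.
i = 0.50 + 2.30 + 0.98 × (2.30 − 2.40) + 1.11 × 0.97
   = 0.50 + 2.3 − 0.098 + 1.0767 = 3.78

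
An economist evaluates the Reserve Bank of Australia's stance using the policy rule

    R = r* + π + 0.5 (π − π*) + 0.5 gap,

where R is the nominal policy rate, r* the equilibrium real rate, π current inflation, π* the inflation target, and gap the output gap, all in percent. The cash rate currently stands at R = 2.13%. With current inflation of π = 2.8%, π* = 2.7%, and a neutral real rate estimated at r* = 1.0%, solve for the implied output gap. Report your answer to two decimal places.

0.5 gap = 2.13 − 1.0 − 2.8 − 0.5 × (2.8 − 2.7) = -1.72
gap = -1.72 / 0.5 = -3.44

-3.44%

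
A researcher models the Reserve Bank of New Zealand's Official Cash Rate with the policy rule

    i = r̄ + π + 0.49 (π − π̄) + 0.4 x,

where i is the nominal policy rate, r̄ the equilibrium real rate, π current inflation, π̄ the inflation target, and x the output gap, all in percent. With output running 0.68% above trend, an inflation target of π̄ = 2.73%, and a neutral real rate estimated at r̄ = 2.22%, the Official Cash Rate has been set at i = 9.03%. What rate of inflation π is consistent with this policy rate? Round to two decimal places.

Output 0.68% above potential → x = 0.68.
Collecting π: i = r̄ + (1 + 0.49) π − 0.49 π̄ + 0.4 x
1.49 π = 9.03 − 2.22 + 0.49 × 2.73 − 0.4 × 0.68 = 7.8757
π = 7.8757 / 1.49 = 5.29

5.29%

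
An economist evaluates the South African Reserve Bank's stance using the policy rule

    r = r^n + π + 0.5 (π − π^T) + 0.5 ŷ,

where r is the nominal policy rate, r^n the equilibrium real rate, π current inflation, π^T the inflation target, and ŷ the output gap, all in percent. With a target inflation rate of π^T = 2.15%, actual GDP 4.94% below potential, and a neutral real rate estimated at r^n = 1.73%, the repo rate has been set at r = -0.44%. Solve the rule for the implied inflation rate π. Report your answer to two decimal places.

0.92%

Output 4.94% below potential → ŷ = -4.94.
Collecting π: r = r^n + (1 + 0.5) π − 0.5 π^T + 0.5 ŷ
1.5 π = -0.44 − 1.73 + 0.5 × 2.15 − 0.5 × (-4.94) = 1.375
π = 1.375 / 1.5 = 0.92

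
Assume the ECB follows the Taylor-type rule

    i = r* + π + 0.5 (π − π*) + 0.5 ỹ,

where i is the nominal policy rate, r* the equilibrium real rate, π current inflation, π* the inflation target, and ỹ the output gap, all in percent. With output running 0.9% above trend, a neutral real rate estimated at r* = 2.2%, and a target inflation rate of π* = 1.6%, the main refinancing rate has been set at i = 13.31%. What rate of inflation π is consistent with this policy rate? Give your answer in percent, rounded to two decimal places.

7.64%

Output 0.9% above potential → ỹ = 0.9.
Collecting π: i = r* + (1 + 0.5) π − 0.5 π* + 0.5 ỹ
1.5 π = 13.31 − 2.2 + 0.5 × 1.6 − 0.5 × 0.9 = 11.46
π = 11.46 / 1.5 = 7.64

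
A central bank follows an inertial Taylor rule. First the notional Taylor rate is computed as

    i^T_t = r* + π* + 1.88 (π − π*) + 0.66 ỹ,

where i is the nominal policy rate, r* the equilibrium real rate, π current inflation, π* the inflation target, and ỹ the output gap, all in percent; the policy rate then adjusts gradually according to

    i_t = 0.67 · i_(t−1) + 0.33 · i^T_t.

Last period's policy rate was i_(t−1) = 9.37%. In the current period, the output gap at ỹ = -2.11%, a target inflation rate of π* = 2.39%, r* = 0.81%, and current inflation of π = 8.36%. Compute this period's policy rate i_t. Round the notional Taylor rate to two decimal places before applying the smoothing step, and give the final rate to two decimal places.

10.58%

i^T_t = 0.81 + 2.39 + 1.88 × (8.36 − 2.39) + 0.66 × (-2.11)
   = 0.81 + 2.39 + 11.2236 − 1.3926 = 13.03
i_t = 0.67 × 9.37 + 0.33 × 13.03 = 6.2779 + 4.2999 = 10.58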